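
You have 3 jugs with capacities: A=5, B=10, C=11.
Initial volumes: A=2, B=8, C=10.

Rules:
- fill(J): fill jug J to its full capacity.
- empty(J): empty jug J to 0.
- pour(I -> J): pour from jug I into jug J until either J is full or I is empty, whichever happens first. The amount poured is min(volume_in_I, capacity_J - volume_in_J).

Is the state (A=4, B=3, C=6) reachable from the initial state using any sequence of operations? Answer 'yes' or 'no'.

BFS explored all 433 reachable states.
Reachable set includes: (0,0,0), (0,0,1), (0,0,2), (0,0,3), (0,0,4), (0,0,5), (0,0,6), (0,0,7), (0,0,8), (0,0,9), (0,0,10), (0,0,11) ...
Target (A=4, B=3, C=6) not in reachable set → no.

Answer: no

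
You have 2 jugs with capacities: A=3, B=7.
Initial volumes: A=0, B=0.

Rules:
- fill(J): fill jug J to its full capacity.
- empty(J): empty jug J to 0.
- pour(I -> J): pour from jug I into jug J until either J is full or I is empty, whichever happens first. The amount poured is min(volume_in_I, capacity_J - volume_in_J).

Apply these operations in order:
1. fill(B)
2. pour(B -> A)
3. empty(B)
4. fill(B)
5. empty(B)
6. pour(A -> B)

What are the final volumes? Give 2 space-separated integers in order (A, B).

Step 1: fill(B) -> (A=0 B=7)
Step 2: pour(B -> A) -> (A=3 B=4)
Step 3: empty(B) -> (A=3 B=0)
Step 4: fill(B) -> (A=3 B=7)
Step 5: empty(B) -> (A=3 B=0)
Step 6: pour(A -> B) -> (A=0 B=3)

Answer: 0 3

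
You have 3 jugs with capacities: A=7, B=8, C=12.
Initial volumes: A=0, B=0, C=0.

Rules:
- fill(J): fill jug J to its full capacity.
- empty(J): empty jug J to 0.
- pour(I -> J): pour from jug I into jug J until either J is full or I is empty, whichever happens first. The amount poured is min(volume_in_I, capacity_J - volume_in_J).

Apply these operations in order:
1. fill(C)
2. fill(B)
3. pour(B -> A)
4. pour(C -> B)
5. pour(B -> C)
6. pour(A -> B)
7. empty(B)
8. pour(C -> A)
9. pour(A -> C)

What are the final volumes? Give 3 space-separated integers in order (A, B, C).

Answer: 0 0 12

Derivation:
Step 1: fill(C) -> (A=0 B=0 C=12)
Step 2: fill(B) -> (A=0 B=8 C=12)
Step 3: pour(B -> A) -> (A=7 B=1 C=12)
Step 4: pour(C -> B) -> (A=7 B=8 C=5)
Step 5: pour(B -> C) -> (A=7 B=1 C=12)
Step 6: pour(A -> B) -> (A=0 B=8 C=12)
Step 7: empty(B) -> (A=0 B=0 C=12)
Step 8: pour(C -> A) -> (A=7 B=0 C=5)
Step 9: pour(A -> C) -> (A=0 B=0 C=12)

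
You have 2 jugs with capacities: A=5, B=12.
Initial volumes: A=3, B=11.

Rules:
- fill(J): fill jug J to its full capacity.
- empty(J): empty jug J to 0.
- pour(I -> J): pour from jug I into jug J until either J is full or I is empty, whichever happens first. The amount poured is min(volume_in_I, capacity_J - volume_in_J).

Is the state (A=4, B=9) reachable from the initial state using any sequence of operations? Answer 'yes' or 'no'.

BFS explored all 35 reachable states.
Reachable set includes: (0,0), (0,1), (0,2), (0,3), (0,4), (0,5), (0,6), (0,7), (0,8), (0,9), (0,10), (0,11) ...
Target (A=4, B=9) not in reachable set → no.

Answer: no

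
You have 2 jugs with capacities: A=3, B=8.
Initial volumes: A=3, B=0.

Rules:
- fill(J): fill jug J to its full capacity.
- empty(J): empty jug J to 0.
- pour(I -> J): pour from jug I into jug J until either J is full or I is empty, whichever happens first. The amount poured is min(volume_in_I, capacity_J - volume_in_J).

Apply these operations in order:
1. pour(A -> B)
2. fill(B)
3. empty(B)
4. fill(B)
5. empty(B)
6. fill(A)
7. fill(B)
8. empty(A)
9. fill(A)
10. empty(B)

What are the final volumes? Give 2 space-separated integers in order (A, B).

Answer: 3 0

Derivation:
Step 1: pour(A -> B) -> (A=0 B=3)
Step 2: fill(B) -> (A=0 B=8)
Step 3: empty(B) -> (A=0 B=0)
Step 4: fill(B) -> (A=0 B=8)
Step 5: empty(B) -> (A=0 B=0)
Step 6: fill(A) -> (A=3 B=0)
Step 7: fill(B) -> (A=3 B=8)
Step 8: empty(A) -> (A=0 B=8)
Step 9: fill(A) -> (A=3 B=8)
Step 10: empty(B) -> (A=3 B=0)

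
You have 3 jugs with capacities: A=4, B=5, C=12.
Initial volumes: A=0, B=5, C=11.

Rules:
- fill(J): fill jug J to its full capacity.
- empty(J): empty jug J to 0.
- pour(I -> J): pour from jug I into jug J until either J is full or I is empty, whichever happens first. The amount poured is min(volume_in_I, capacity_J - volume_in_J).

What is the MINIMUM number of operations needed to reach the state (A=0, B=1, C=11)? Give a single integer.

Answer: 2

Derivation:
BFS from (A=0, B=5, C=11). One shortest path:
  1. pour(B -> A) -> (A=4 B=1 C=11)
  2. empty(A) -> (A=0 B=1 C=11)
Reached target in 2 moves.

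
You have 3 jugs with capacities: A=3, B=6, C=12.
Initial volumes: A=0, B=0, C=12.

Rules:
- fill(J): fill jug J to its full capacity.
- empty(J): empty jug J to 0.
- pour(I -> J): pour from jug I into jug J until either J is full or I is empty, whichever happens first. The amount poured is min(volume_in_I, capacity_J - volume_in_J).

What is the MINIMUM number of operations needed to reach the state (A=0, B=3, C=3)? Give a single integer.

Answer: 4

Derivation:
BFS from (A=0, B=0, C=12). One shortest path:
  1. fill(B) -> (A=0 B=6 C=12)
  2. empty(C) -> (A=0 B=6 C=0)
  3. pour(B -> A) -> (A=3 B=3 C=0)
  4. pour(A -> C) -> (A=0 B=3 C=3)
Reached target in 4 moves.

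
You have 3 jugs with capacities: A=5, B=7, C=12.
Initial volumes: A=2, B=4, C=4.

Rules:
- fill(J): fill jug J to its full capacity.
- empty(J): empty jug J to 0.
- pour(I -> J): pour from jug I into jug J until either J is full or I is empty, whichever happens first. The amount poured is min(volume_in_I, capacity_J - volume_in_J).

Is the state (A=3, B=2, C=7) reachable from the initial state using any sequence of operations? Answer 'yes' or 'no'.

BFS explored all 361 reachable states.
Reachable set includes: (0,0,0), (0,0,1), (0,0,2), (0,0,3), (0,0,4), (0,0,5), (0,0,6), (0,0,7), (0,0,8), (0,0,9), (0,0,10), (0,0,11) ...
Target (A=3, B=2, C=7) not in reachable set → no.

Answer: no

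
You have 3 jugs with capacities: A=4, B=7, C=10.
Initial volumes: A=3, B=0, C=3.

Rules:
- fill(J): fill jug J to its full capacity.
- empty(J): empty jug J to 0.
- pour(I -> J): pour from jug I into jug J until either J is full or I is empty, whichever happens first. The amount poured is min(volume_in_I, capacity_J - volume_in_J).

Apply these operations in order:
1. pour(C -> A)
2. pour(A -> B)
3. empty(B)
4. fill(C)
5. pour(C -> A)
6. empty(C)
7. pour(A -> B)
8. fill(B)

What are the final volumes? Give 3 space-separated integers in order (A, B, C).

Answer: 0 7 0

Derivation:
Step 1: pour(C -> A) -> (A=4 B=0 C=2)
Step 2: pour(A -> B) -> (A=0 B=4 C=2)
Step 3: empty(B) -> (A=0 B=0 C=2)
Step 4: fill(C) -> (A=0 B=0 C=10)
Step 5: pour(C -> A) -> (A=4 B=0 C=6)
Step 6: empty(C) -> (A=4 B=0 C=0)
Step 7: pour(A -> B) -> (A=0 B=4 C=0)
Step 8: fill(B) -> (A=0 B=7 C=0)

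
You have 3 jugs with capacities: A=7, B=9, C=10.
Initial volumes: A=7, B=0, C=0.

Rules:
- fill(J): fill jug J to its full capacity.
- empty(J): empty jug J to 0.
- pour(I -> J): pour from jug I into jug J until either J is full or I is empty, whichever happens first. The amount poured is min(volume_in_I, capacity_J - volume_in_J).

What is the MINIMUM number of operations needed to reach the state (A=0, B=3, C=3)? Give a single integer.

Answer: 8

Derivation:
BFS from (A=7, B=0, C=0). One shortest path:
  1. empty(A) -> (A=0 B=0 C=0)
  2. fill(C) -> (A=0 B=0 C=10)
  3. pour(C -> A) -> (A=7 B=0 C=3)
  4. empty(A) -> (A=0 B=0 C=3)
  5. pour(C -> B) -> (A=0 B=3 C=0)
  6. fill(C) -> (A=0 B=3 C=10)
  7. pour(C -> A) -> (A=7 B=3 C=3)
  8. empty(A) -> (A=0 B=3 C=3)
Reached target in 8 moves.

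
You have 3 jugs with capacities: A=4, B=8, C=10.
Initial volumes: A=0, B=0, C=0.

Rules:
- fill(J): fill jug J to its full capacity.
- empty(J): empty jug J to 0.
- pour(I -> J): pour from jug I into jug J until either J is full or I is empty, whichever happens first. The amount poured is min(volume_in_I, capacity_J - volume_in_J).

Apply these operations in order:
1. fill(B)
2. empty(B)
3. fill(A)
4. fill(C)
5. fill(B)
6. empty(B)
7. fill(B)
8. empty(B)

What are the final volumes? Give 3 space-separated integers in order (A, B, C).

Step 1: fill(B) -> (A=0 B=8 C=0)
Step 2: empty(B) -> (A=0 B=0 C=0)
Step 3: fill(A) -> (A=4 B=0 C=0)
Step 4: fill(C) -> (A=4 B=0 C=10)
Step 5: fill(B) -> (A=4 B=8 C=10)
Step 6: empty(B) -> (A=4 B=0 C=10)
Step 7: fill(B) -> (A=4 B=8 C=10)
Step 8: empty(B) -> (A=4 B=0 C=10)

Answer: 4 0 10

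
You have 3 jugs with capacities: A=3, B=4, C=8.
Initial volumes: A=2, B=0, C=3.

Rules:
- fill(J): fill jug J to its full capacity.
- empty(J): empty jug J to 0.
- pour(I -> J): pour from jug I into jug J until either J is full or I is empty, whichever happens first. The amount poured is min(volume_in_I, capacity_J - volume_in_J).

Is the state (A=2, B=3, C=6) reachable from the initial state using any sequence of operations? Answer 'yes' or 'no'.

Answer: no

Derivation:
BFS explored all 138 reachable states.
Reachable set includes: (0,0,0), (0,0,1), (0,0,2), (0,0,3), (0,0,4), (0,0,5), (0,0,6), (0,0,7), (0,0,8), (0,1,0), (0,1,1), (0,1,2) ...
Target (A=2, B=3, C=6) not in reachable set → no.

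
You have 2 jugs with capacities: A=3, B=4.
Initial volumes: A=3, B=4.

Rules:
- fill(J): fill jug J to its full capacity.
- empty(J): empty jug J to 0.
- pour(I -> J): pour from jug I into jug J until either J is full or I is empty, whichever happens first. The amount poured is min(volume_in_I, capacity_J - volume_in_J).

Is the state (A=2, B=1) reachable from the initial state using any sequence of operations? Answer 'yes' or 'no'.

Answer: no

Derivation:
BFS explored all 14 reachable states.
Reachable set includes: (0,0), (0,1), (0,2), (0,3), (0,4), (1,0), (1,4), (2,0), (2,4), (3,0), (3,1), (3,2) ...
Target (A=2, B=1) not in reachable set → no.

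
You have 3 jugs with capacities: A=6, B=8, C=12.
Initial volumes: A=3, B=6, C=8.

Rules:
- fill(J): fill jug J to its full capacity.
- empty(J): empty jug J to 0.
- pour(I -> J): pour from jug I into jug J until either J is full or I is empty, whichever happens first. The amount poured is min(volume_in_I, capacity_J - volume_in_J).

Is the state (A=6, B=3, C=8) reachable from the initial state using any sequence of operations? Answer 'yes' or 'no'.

Answer: yes

Derivation:
BFS from (A=3, B=6, C=8):
  1. pour(B -> A) -> (A=6 B=3 C=8)
Target reached → yes.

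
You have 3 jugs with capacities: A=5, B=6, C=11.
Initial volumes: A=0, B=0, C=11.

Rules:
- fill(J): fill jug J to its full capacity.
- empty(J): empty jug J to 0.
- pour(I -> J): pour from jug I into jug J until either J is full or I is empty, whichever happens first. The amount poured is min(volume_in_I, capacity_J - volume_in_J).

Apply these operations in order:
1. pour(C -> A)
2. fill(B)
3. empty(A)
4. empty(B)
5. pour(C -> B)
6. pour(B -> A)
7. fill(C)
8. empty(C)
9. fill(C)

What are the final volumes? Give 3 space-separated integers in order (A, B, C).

Answer: 5 1 11

Derivation:
Step 1: pour(C -> A) -> (A=5 B=0 C=6)
Step 2: fill(B) -> (A=5 B=6 C=6)
Step 3: empty(A) -> (A=0 B=6 C=6)
Step 4: empty(B) -> (A=0 B=0 C=6)
Step 5: pour(C -> B) -> (A=0 B=6 C=0)
Step 6: pour(B -> A) -> (A=5 B=1 C=0)
Step 7: fill(C) -> (A=5 B=1 C=11)
Step 8: empty(C) -> (A=5 B=1 C=0)
Step 9: fill(C) -> (A=5 B=1 C=11)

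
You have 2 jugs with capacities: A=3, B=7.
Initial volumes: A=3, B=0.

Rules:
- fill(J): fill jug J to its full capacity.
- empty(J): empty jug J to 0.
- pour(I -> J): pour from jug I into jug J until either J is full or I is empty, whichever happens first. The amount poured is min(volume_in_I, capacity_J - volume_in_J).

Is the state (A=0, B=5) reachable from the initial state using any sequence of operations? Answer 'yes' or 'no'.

Answer: yes

Derivation:
BFS from (A=3, B=0):
  1. pour(A -> B) -> (A=0 B=3)
  2. fill(A) -> (A=3 B=3)
  3. pour(A -> B) -> (A=0 B=6)
  4. fill(A) -> (A=3 B=6)
  5. pour(A -> B) -> (A=2 B=7)
  6. empty(B) -> (A=2 B=0)
  7. pour(A -> B) -> (A=0 B=2)
  8. fill(A) -> (A=3 B=2)
  9. pour(A -> B) -> (A=0 B=5)
Target reached → yes.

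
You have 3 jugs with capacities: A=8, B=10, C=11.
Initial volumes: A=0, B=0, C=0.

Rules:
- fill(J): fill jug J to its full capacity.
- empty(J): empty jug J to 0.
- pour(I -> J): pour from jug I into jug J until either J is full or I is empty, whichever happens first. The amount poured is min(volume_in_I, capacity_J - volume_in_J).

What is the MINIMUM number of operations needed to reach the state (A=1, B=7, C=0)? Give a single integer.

Answer: 8

Derivation:
BFS from (A=0, B=0, C=0). One shortest path:
  1. fill(A) -> (A=8 B=0 C=0)
  2. fill(B) -> (A=8 B=10 C=0)
  3. pour(B -> C) -> (A=8 B=0 C=10)
  4. pour(A -> C) -> (A=7 B=0 C=11)
  5. pour(C -> B) -> (A=7 B=10 C=1)
  6. empty(B) -> (A=7 B=0 C=1)
  7. pour(A -> B) -> (A=0 B=7 C=1)
  8. pour(C -> A) -> (A=1 B=7 C=0)
Reached target in 8 moves.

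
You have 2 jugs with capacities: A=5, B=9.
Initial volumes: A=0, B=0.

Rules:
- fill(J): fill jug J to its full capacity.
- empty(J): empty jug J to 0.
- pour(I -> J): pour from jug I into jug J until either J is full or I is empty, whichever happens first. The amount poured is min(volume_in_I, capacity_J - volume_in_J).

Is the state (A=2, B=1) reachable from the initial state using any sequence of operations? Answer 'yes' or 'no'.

BFS explored all 28 reachable states.
Reachable set includes: (0,0), (0,1), (0,2), (0,3), (0,4), (0,5), (0,6), (0,7), (0,8), (0,9), (1,0), (1,9) ...
Target (A=2, B=1) not in reachable set → no.

Answer: no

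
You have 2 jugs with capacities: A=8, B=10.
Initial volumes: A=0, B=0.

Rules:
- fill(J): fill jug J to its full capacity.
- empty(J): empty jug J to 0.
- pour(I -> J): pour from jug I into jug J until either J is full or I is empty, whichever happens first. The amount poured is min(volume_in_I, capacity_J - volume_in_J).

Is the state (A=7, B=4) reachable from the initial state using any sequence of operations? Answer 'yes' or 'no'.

BFS explored all 18 reachable states.
Reachable set includes: (0,0), (0,2), (0,4), (0,6), (0,8), (0,10), (2,0), (2,10), (4,0), (4,10), (6,0), (6,10) ...
Target (A=7, B=4) not in reachable set → no.

Answer: no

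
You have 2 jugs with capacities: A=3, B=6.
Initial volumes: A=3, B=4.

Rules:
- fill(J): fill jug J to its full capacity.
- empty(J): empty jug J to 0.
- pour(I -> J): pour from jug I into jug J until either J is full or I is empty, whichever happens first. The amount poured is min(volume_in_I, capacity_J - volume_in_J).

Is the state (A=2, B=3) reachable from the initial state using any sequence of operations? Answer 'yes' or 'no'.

BFS explored all 12 reachable states.
Reachable set includes: (0,0), (0,1), (0,3), (0,4), (0,6), (1,0), (1,6), (3,0), (3,1), (3,3), (3,4), (3,6)
Target (A=2, B=3) not in reachable set → no.

Answer: no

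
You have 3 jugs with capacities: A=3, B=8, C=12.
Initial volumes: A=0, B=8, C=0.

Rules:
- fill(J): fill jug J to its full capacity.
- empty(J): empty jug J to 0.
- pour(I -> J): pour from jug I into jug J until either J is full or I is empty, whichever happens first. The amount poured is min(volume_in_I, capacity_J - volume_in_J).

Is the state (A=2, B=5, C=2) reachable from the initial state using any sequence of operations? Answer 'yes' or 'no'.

Answer: no

Derivation:
BFS explored all 314 reachable states.
Reachable set includes: (0,0,0), (0,0,1), (0,0,2), (0,0,3), (0,0,4), (0,0,5), (0,0,6), (0,0,7), (0,0,8), (0,0,9), (0,0,10), (0,0,11) ...
Target (A=2, B=5, C=2) not in reachable set → no.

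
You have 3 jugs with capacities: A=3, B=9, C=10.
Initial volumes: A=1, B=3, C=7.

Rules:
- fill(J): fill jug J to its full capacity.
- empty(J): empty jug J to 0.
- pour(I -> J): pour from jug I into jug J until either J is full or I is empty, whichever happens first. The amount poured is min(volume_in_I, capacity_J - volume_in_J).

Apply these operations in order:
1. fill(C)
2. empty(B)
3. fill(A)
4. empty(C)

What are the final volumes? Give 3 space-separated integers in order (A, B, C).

Answer: 3 0 0

Derivation:
Step 1: fill(C) -> (A=1 B=3 C=10)
Step 2: empty(B) -> (A=1 B=0 C=10)
Step 3: fill(A) -> (A=3 B=0 C=10)
Step 4: empty(C) -> (A=3 B=0 C=0)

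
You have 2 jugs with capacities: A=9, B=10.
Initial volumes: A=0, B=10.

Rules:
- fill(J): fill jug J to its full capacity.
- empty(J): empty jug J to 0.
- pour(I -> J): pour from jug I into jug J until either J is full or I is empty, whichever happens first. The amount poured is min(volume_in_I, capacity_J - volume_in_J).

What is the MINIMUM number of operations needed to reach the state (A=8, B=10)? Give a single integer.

Answer: 5

Derivation:
BFS from (A=0, B=10). One shortest path:
  1. fill(A) -> (A=9 B=10)
  2. empty(B) -> (A=9 B=0)
  3. pour(A -> B) -> (A=0 B=9)
  4. fill(A) -> (A=9 B=9)
  5. pour(A -> B) -> (A=8 B=10)
Reached target in 5 moves.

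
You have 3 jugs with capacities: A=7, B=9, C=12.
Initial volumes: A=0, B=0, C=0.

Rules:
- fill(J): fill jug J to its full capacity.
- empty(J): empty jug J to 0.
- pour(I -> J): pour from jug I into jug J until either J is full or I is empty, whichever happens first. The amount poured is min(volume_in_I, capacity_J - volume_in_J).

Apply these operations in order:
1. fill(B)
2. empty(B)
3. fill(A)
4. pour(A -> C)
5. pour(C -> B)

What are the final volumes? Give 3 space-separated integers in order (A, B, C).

Answer: 0 7 0

Derivation:
Step 1: fill(B) -> (A=0 B=9 C=0)
Step 2: empty(B) -> (A=0 B=0 C=0)
Step 3: fill(A) -> (A=7 B=0 C=0)
Step 4: pour(A -> C) -> (A=0 B=0 C=7)
Step 5: pour(C -> B) -> (A=0 B=7 C=0)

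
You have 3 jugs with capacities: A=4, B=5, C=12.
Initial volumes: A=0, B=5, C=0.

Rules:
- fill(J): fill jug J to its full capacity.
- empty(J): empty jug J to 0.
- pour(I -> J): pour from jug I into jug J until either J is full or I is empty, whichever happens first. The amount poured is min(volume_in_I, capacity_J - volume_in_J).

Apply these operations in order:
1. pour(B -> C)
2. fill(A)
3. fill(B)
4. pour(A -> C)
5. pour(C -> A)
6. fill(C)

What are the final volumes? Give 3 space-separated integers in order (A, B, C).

Answer: 4 5 12

Derivation:
Step 1: pour(B -> C) -> (A=0 B=0 C=5)
Step 2: fill(A) -> (A=4 B=0 C=5)
Step 3: fill(B) -> (A=4 B=5 C=5)
Step 4: pour(A -> C) -> (A=0 B=5 C=9)
Step 5: pour(C -> A) -> (A=4 B=5 C=5)
Step 6: fill(C) -> (A=4 B=5 C=12)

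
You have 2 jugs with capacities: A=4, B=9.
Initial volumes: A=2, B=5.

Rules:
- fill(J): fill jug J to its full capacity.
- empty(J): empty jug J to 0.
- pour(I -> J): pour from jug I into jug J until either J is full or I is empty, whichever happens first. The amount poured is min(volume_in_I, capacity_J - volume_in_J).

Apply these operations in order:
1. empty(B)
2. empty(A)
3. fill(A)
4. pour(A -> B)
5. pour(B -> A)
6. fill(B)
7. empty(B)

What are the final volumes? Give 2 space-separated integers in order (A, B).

Answer: 4 0

Derivation:
Step 1: empty(B) -> (A=2 B=0)
Step 2: empty(A) -> (A=0 B=0)
Step 3: fill(A) -> (A=4 B=0)
Step 4: pour(A -> B) -> (A=0 B=4)
Step 5: pour(B -> A) -> (A=4 B=0)
Step 6: fill(B) -> (A=4 B=9)
Step 7: empty(B) -> (A=4 B=0)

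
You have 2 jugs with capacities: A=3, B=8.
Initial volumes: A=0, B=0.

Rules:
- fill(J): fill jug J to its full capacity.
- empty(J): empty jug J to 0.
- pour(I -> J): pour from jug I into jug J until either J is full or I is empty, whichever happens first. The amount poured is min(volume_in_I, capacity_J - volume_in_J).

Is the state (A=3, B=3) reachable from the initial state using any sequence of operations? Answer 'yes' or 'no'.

Answer: yes

Derivation:
BFS from (A=0, B=0):
  1. fill(A) -> (A=3 B=0)
  2. pour(A -> B) -> (A=0 B=3)
  3. fill(A) -> (A=3 B=3)
Target reached → yes.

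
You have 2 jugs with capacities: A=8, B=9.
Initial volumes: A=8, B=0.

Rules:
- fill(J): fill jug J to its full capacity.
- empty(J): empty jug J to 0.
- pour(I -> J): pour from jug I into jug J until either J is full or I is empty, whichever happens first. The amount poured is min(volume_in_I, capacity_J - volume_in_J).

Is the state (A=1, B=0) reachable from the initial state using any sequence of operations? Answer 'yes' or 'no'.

Answer: yes

Derivation:
BFS from (A=8, B=0):
  1. empty(A) -> (A=0 B=0)
  2. fill(B) -> (A=0 B=9)
  3. pour(B -> A) -> (A=8 B=1)
  4. empty(A) -> (A=0 B=1)
  5. pour(B -> A) -> (A=1 B=0)
Target reached → yes.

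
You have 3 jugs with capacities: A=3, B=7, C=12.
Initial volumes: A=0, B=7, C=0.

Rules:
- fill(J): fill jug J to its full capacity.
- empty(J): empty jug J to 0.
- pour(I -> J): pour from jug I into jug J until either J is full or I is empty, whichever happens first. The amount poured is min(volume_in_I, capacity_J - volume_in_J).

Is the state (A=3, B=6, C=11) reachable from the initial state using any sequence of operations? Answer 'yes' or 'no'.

Answer: yes

Derivation:
BFS from (A=0, B=7, C=0):
  1. pour(B -> A) -> (A=3 B=4 C=0)
  2. pour(B -> C) -> (A=3 B=0 C=4)
  3. fill(B) -> (A=3 B=7 C=4)
  4. pour(B -> C) -> (A=3 B=0 C=11)
  5. pour(A -> B) -> (A=0 B=3 C=11)
  6. fill(A) -> (A=3 B=3 C=11)
  7. pour(A -> B) -> (A=0 B=6 C=11)
  8. fill(A) -> (A=3 B=6 C=11)
Target reached → yes.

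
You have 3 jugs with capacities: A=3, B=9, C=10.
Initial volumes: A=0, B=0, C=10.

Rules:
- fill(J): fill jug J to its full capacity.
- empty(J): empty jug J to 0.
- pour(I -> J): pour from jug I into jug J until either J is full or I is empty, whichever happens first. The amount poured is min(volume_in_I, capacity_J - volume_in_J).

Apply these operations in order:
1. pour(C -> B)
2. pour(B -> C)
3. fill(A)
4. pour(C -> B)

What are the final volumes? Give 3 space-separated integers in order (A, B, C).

Answer: 3 9 1

Derivation:
Step 1: pour(C -> B) -> (A=0 B=9 C=1)
Step 2: pour(B -> C) -> (A=0 B=0 C=10)
Step 3: fill(A) -> (A=3 B=0 C=10)
Step 4: pour(C -> B) -> (A=3 B=9 C=1)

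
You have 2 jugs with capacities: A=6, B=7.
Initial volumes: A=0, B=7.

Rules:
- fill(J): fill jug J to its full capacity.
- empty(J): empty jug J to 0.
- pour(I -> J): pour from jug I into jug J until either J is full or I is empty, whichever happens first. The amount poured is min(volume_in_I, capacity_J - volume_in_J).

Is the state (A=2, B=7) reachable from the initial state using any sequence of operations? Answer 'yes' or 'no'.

Answer: yes

Derivation:
BFS from (A=0, B=7):
  1. pour(B -> A) -> (A=6 B=1)
  2. empty(A) -> (A=0 B=1)
  3. pour(B -> A) -> (A=1 B=0)
  4. fill(B) -> (A=1 B=7)
  5. pour(B -> A) -> (A=6 B=2)
  6. empty(A) -> (A=0 B=2)
  7. pour(B -> A) -> (A=2 B=0)
  8. fill(B) -> (A=2 B=7)
Target reached → yes.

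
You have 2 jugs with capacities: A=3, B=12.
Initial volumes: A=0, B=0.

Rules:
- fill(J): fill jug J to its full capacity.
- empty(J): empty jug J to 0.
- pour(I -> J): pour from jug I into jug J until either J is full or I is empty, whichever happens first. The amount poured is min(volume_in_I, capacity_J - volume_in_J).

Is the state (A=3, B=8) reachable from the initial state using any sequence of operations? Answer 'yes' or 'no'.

BFS explored all 10 reachable states.
Reachable set includes: (0,0), (0,3), (0,6), (0,9), (0,12), (3,0), (3,3), (3,6), (3,9), (3,12)
Target (A=3, B=8) not in reachable set → no.

Answer: no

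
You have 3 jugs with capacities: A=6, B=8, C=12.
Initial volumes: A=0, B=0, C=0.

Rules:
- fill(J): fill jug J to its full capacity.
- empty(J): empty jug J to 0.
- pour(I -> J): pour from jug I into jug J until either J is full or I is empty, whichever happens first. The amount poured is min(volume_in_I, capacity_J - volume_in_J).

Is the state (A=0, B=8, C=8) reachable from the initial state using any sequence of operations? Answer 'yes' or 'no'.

BFS from (A=0, B=0, C=0):
  1. fill(B) -> (A=0 B=8 C=0)
  2. pour(B -> C) -> (A=0 B=0 C=8)
  3. fill(B) -> (A=0 B=8 C=8)
Target reached → yes.

Answer: yes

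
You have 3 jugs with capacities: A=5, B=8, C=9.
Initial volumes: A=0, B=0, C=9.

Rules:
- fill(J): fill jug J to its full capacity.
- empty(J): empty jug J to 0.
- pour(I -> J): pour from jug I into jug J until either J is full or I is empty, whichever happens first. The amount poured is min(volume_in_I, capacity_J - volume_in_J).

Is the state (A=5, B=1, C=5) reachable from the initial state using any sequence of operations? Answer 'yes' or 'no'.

BFS from (A=0, B=0, C=9):
  1. fill(A) -> (A=5 B=0 C=9)
  2. pour(C -> B) -> (A=5 B=8 C=1)
  3. empty(B) -> (A=5 B=0 C=1)
  4. pour(C -> B) -> (A=5 B=1 C=0)
  5. pour(A -> C) -> (A=0 B=1 C=5)
  6. fill(A) -> (A=5 B=1 C=5)
Target reached → yes.

Answer: yes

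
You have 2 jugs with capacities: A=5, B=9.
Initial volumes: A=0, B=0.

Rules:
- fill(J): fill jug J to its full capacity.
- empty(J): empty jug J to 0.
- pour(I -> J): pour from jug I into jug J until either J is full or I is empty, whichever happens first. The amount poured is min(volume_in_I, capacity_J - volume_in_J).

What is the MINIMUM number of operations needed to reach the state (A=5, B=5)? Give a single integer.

BFS from (A=0, B=0). One shortest path:
  1. fill(A) -> (A=5 B=0)
  2. pour(A -> B) -> (A=0 B=5)
  3. fill(A) -> (A=5 B=5)
Reached target in 3 moves.

Answer: 3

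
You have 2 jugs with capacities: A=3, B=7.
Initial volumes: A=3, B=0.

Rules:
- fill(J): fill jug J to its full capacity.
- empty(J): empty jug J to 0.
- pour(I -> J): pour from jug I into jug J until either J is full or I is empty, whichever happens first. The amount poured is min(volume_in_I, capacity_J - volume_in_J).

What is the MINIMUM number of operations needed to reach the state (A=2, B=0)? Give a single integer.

BFS from (A=3, B=0). One shortest path:
  1. pour(A -> B) -> (A=0 B=3)
  2. fill(A) -> (A=3 B=3)
  3. pour(A -> B) -> (A=0 B=6)
  4. fill(A) -> (A=3 B=6)
  5. pour(A -> B) -> (A=2 B=7)
  6. empty(B) -> (A=2 B=0)
Reached target in 6 moves.

Answer: 6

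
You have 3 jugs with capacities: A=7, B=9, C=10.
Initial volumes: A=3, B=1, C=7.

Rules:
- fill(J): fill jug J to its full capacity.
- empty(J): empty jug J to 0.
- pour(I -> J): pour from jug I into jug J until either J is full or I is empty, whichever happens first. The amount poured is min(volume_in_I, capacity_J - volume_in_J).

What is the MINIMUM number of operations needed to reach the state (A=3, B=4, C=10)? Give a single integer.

BFS from (A=3, B=1, C=7). One shortest path:
  1. fill(C) -> (A=3 B=1 C=10)
  2. pour(A -> B) -> (A=0 B=4 C=10)
  3. pour(C -> A) -> (A=7 B=4 C=3)
  4. empty(A) -> (A=0 B=4 C=3)
  5. pour(C -> A) -> (A=3 B=4 C=0)
  6. fill(C) -> (A=3 B=4 C=10)
Reached target in 6 moves.

Answer: 6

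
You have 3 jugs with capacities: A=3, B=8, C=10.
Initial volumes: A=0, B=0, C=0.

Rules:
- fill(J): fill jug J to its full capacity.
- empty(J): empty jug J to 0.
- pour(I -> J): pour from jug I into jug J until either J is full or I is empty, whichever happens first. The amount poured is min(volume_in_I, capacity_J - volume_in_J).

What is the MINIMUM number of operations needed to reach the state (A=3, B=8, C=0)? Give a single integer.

Answer: 2

Derivation:
BFS from (A=0, B=0, C=0). One shortest path:
  1. fill(A) -> (A=3 B=0 C=0)
  2. fill(B) -> (A=3 B=8 C=0)
Reached target in 2 moves.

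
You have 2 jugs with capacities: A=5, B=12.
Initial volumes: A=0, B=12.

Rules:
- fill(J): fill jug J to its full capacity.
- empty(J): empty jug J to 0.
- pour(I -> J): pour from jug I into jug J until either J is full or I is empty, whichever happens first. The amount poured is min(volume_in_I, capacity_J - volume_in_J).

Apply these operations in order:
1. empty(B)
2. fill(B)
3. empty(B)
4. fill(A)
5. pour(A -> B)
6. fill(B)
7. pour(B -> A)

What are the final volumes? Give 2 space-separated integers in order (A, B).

Answer: 5 7

Derivation:
Step 1: empty(B) -> (A=0 B=0)
Step 2: fill(B) -> (A=0 B=12)
Step 3: empty(B) -> (A=0 B=0)
Step 4: fill(A) -> (A=5 B=0)
Step 5: pour(A -> B) -> (A=0 B=5)
Step 6: fill(B) -> (A=0 B=12)
Step 7: pour(B -> A) -> (A=5 B=7)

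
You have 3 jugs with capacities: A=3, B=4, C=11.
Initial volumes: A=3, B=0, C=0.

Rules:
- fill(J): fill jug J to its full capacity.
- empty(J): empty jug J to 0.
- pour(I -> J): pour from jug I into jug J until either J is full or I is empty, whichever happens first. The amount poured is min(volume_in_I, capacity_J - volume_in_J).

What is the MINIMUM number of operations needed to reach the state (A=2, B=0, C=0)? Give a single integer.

BFS from (A=3, B=0, C=0). One shortest path:
  1. pour(A -> B) -> (A=0 B=3 C=0)
  2. fill(A) -> (A=3 B=3 C=0)
  3. pour(A -> B) -> (A=2 B=4 C=0)
  4. empty(B) -> (A=2 B=0 C=0)
Reached target in 4 moves.

Answer: 4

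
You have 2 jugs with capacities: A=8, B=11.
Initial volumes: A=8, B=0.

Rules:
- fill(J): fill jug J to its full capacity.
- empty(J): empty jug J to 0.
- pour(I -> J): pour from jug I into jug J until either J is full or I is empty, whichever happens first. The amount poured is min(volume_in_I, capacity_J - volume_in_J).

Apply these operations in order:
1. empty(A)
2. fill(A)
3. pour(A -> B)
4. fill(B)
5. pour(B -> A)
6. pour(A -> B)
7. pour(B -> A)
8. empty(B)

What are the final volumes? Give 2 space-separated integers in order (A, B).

Answer: 8 0

Derivation:
Step 1: empty(A) -> (A=0 B=0)
Step 2: fill(A) -> (A=8 B=0)
Step 3: pour(A -> B) -> (A=0 B=8)
Step 4: fill(B) -> (A=0 B=11)
Step 5: pour(B -> A) -> (A=8 B=3)
Step 6: pour(A -> B) -> (A=0 B=11)
Step 7: pour(B -> A) -> (A=8 B=3)
Step 8: empty(B) -> (A=8 B=0)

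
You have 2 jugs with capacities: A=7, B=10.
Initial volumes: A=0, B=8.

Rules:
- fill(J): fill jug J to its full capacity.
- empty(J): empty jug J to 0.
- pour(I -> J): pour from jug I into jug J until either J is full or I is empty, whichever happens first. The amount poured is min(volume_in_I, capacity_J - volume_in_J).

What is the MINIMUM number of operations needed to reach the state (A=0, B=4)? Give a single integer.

BFS from (A=0, B=8). One shortest path:
  1. pour(B -> A) -> (A=7 B=1)
  2. empty(A) -> (A=0 B=1)
  3. pour(B -> A) -> (A=1 B=0)
  4. fill(B) -> (A=1 B=10)
  5. pour(B -> A) -> (A=7 B=4)
  6. empty(A) -> (A=0 B=4)
Reached target in 6 moves.

Answer: 6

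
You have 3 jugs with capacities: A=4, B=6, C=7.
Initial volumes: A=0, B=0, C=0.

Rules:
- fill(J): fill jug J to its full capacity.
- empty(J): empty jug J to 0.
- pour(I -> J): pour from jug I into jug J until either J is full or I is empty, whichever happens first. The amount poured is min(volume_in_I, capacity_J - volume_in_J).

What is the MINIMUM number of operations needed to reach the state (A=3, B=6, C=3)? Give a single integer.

BFS from (A=0, B=0, C=0). One shortest path:
  1. fill(B) -> (A=0 B=6 C=0)
  2. pour(B -> C) -> (A=0 B=0 C=6)
  3. fill(B) -> (A=0 B=6 C=6)
  4. pour(B -> A) -> (A=4 B=2 C=6)
  5. pour(A -> C) -> (A=3 B=2 C=7)
  6. pour(C -> B) -> (A=3 B=6 C=3)
Reached target in 6 moves.

Answer: 6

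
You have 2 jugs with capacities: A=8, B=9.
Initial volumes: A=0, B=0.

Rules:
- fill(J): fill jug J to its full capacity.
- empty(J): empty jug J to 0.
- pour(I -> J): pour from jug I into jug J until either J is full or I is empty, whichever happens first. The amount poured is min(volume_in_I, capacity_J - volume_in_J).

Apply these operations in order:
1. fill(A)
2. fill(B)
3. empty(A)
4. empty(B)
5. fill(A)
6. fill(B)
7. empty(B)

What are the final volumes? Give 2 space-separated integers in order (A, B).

Answer: 8 0

Derivation:
Step 1: fill(A) -> (A=8 B=0)
Step 2: fill(B) -> (A=8 B=9)
Step 3: empty(A) -> (A=0 B=9)
Step 4: empty(B) -> (A=0 B=0)
Step 5: fill(A) -> (A=8 B=0)
Step 6: fill(B) -> (A=8 B=9)
Step 7: empty(B) -> (A=8 B=0)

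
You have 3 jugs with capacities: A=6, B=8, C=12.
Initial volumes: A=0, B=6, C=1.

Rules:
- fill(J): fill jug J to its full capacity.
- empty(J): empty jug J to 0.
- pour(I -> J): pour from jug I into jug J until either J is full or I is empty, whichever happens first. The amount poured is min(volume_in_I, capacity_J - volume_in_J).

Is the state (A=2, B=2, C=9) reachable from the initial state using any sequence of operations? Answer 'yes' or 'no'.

Answer: no

Derivation:
BFS explored all 326 reachable states.
Reachable set includes: (0,0,0), (0,0,1), (0,0,2), (0,0,3), (0,0,4), (0,0,5), (0,0,6), (0,0,7), (0,0,8), (0,0,9), (0,0,10), (0,0,11) ...
Target (A=2, B=2, C=9) not in reachable set → no.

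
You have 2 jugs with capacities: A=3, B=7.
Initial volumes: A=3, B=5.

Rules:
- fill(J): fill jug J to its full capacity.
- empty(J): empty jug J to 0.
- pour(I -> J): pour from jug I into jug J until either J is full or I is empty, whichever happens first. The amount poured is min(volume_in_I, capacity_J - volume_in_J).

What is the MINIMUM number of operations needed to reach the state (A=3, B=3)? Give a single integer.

BFS from (A=3, B=5). One shortest path:
  1. empty(B) -> (A=3 B=0)
  2. pour(A -> B) -> (A=0 B=3)
  3. fill(A) -> (A=3 B=3)
Reached target in 3 moves.

Answer: 3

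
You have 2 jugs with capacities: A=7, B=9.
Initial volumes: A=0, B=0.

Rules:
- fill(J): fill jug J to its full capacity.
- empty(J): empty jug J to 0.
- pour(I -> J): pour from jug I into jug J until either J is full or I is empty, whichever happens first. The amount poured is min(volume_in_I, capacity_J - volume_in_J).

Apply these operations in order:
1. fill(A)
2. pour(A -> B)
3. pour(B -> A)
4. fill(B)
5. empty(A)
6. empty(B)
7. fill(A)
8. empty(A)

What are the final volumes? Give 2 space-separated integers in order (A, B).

Answer: 0 0

Derivation:
Step 1: fill(A) -> (A=7 B=0)
Step 2: pour(A -> B) -> (A=0 B=7)
Step 3: pour(B -> A) -> (A=7 B=0)
Step 4: fill(B) -> (A=7 B=9)
Step 5: empty(A) -> (A=0 B=9)
Step 6: empty(B) -> (A=0 B=0)
Step 7: fill(A) -> (A=7 B=0)
Step 8: empty(A) -> (A=0 B=0)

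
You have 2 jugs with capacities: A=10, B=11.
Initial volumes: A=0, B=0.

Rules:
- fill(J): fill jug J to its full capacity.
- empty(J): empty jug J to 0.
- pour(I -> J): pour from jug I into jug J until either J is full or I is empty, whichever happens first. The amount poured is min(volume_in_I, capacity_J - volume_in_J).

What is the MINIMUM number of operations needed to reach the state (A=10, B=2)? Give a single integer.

Answer: 6

Derivation:
BFS from (A=0, B=0). One shortest path:
  1. fill(B) -> (A=0 B=11)
  2. pour(B -> A) -> (A=10 B=1)
  3. empty(A) -> (A=0 B=1)
  4. pour(B -> A) -> (A=1 B=0)
  5. fill(B) -> (A=1 B=11)
  6. pour(B -> A) -> (A=10 B=2)
Reached target in 6 moves.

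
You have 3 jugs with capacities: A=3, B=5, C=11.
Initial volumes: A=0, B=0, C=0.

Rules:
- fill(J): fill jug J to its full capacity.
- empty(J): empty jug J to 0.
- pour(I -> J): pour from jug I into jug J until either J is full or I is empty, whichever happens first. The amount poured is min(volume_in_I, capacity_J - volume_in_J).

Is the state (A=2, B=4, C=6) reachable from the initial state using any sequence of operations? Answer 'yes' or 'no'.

BFS explored all 208 reachable states.
Reachable set includes: (0,0,0), (0,0,1), (0,0,2), (0,0,3), (0,0,4), (0,0,5), (0,0,6), (0,0,7), (0,0,8), (0,0,9), (0,0,10), (0,0,11) ...
Target (A=2, B=4, C=6) not in reachable set → no.

Answer: no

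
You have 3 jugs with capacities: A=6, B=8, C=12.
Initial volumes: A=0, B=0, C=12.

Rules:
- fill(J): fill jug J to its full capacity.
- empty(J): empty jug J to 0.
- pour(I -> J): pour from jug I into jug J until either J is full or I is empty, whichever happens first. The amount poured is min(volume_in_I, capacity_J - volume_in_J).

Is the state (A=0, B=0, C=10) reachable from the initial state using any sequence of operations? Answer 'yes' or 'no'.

BFS from (A=0, B=0, C=12):
  1. fill(A) -> (A=6 B=0 C=12)
  2. pour(A -> B) -> (A=0 B=6 C=12)
  3. pour(C -> B) -> (A=0 B=8 C=10)
  4. empty(B) -> (A=0 B=0 C=10)
Target reached → yes.

Answer: yes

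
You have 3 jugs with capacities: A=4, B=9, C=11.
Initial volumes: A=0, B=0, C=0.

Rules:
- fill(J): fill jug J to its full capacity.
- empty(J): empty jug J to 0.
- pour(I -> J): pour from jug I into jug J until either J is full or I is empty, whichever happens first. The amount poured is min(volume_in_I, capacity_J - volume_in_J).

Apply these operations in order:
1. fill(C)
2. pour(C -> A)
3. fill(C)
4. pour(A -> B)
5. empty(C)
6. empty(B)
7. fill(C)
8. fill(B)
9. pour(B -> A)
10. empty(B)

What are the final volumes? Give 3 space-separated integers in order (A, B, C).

Step 1: fill(C) -> (A=0 B=0 C=11)
Step 2: pour(C -> A) -> (A=4 B=0 C=7)
Step 3: fill(C) -> (A=4 B=0 C=11)
Step 4: pour(A -> B) -> (A=0 B=4 C=11)
Step 5: empty(C) -> (A=0 B=4 C=0)
Step 6: empty(B) -> (A=0 B=0 C=0)
Step 7: fill(C) -> (A=0 B=0 C=11)
Step 8: fill(B) -> (A=0 B=9 C=11)
Step 9: pour(B -> A) -> (A=4 B=5 C=11)
Step 10: empty(B) -> (A=4 B=0 C=11)

Answer: 4 0 11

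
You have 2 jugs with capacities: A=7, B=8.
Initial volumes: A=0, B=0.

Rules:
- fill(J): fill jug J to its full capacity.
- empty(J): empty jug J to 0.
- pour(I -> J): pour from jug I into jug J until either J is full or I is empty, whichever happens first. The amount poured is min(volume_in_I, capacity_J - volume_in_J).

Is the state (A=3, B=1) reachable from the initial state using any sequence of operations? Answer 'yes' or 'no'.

BFS explored all 30 reachable states.
Reachable set includes: (0,0), (0,1), (0,2), (0,3), (0,4), (0,5), (0,6), (0,7), (0,8), (1,0), (1,8), (2,0) ...
Target (A=3, B=1) not in reachable set → no.

Answer: no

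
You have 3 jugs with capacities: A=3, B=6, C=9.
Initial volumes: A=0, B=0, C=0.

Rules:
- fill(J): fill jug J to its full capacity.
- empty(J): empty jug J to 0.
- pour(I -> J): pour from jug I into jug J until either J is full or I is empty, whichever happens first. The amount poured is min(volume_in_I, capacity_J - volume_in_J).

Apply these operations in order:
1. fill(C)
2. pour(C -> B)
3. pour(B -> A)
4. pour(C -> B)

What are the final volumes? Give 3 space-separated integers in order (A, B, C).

Step 1: fill(C) -> (A=0 B=0 C=9)
Step 2: pour(C -> B) -> (A=0 B=6 C=3)
Step 3: pour(B -> A) -> (A=3 B=3 C=3)
Step 4: pour(C -> B) -> (A=3 B=6 C=0)

Answer: 3 6 0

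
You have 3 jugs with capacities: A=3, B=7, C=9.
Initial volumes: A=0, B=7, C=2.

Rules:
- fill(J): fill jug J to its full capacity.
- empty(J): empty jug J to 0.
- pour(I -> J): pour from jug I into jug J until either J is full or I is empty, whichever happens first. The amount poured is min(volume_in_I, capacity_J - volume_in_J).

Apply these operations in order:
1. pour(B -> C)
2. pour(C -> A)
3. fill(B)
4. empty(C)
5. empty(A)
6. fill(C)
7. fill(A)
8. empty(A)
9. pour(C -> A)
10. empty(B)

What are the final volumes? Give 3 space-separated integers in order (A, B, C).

Step 1: pour(B -> C) -> (A=0 B=0 C=9)
Step 2: pour(C -> A) -> (A=3 B=0 C=6)
Step 3: fill(B) -> (A=3 B=7 C=6)
Step 4: empty(C) -> (A=3 B=7 C=0)
Step 5: empty(A) -> (A=0 B=7 C=0)
Step 6: fill(C) -> (A=0 B=7 C=9)
Step 7: fill(A) -> (A=3 B=7 C=9)
Step 8: empty(A) -> (A=0 B=7 C=9)
Step 9: pour(C -> A) -> (A=3 B=7 C=6)
Step 10: empty(B) -> (A=3 B=0 C=6)

Answer: 3 0 6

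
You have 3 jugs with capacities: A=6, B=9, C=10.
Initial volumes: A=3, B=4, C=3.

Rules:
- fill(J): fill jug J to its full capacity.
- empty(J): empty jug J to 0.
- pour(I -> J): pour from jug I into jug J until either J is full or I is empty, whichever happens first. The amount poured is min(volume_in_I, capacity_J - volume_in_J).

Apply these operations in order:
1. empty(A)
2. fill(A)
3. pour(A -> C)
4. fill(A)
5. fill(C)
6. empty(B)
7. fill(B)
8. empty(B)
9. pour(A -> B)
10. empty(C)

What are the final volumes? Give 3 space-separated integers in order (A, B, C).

Answer: 0 6 0

Derivation:
Step 1: empty(A) -> (A=0 B=4 C=3)
Step 2: fill(A) -> (A=6 B=4 C=3)
Step 3: pour(A -> C) -> (A=0 B=4 C=9)
Step 4: fill(A) -> (A=6 B=4 C=9)
Step 5: fill(C) -> (A=6 B=4 C=10)
Step 6: empty(B) -> (A=6 B=0 C=10)
Step 7: fill(B) -> (A=6 B=9 C=10)
Step 8: empty(B) -> (A=6 B=0 C=10)
Step 9: pour(A -> B) -> (A=0 B=6 C=10)
Step 10: empty(C) -> (A=0 B=6 C=0)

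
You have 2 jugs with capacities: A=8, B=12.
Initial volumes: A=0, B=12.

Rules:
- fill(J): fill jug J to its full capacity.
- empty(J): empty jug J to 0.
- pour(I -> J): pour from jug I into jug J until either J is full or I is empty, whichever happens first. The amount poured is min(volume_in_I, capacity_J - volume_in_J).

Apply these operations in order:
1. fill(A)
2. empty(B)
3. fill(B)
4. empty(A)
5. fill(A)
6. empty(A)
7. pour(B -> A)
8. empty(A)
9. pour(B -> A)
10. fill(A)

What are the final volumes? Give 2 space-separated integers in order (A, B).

Answer: 8 0

Derivation:
Step 1: fill(A) -> (A=8 B=12)
Step 2: empty(B) -> (A=8 B=0)
Step 3: fill(B) -> (A=8 B=12)
Step 4: empty(A) -> (A=0 B=12)
Step 5: fill(A) -> (A=8 B=12)
Step 6: empty(A) -> (A=0 B=12)
Step 7: pour(B -> A) -> (A=8 B=4)
Step 8: empty(A) -> (A=0 B=4)
Step 9: pour(B -> A) -> (A=4 B=0)
Step 10: fill(A) -> (A=8 B=0)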